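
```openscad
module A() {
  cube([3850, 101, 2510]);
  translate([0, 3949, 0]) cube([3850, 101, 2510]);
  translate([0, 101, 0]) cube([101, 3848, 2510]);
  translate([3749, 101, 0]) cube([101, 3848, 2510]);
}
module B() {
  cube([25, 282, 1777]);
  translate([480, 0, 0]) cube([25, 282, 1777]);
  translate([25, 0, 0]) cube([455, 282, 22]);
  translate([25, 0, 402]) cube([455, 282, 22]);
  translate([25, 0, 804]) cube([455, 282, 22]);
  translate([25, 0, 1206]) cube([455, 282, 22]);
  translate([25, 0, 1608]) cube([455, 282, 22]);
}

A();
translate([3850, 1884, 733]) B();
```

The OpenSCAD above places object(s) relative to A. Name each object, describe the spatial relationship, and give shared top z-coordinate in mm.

Both tops at z = 2510 mm.

A is a house frame. B is a bookshelf. The bookshelf is beside the house frame with their tops flush at z = 2510. The shared top z-coordinate is 2510 mm.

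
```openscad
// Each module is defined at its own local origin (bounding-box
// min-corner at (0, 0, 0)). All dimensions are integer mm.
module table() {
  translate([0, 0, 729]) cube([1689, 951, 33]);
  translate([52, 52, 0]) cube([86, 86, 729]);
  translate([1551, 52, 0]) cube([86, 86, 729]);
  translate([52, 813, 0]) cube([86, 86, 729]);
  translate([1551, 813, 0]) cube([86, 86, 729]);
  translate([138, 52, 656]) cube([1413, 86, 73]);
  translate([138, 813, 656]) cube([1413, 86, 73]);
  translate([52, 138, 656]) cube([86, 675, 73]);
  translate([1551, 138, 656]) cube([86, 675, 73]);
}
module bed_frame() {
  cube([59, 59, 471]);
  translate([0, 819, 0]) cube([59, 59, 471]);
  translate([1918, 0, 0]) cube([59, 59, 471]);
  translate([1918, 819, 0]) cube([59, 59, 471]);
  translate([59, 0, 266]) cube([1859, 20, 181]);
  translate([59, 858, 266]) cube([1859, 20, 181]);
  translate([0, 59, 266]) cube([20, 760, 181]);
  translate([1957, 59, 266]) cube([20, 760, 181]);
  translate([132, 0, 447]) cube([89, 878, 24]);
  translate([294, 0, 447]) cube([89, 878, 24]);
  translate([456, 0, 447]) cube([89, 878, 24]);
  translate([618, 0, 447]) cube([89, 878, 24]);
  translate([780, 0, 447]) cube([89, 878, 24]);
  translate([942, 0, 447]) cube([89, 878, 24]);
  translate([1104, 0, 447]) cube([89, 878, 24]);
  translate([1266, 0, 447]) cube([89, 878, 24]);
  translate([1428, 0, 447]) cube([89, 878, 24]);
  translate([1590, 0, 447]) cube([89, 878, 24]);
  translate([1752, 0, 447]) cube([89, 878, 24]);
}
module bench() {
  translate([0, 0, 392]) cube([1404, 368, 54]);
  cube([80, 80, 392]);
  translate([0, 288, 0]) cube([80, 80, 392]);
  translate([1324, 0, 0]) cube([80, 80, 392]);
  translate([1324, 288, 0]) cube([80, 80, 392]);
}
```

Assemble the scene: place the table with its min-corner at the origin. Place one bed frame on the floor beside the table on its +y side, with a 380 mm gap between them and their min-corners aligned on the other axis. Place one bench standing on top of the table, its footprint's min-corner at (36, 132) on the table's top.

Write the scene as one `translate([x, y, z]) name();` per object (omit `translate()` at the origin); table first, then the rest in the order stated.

table();
translate([0, 1331, 0]) bed_frame();
translate([36, 132, 762]) bench();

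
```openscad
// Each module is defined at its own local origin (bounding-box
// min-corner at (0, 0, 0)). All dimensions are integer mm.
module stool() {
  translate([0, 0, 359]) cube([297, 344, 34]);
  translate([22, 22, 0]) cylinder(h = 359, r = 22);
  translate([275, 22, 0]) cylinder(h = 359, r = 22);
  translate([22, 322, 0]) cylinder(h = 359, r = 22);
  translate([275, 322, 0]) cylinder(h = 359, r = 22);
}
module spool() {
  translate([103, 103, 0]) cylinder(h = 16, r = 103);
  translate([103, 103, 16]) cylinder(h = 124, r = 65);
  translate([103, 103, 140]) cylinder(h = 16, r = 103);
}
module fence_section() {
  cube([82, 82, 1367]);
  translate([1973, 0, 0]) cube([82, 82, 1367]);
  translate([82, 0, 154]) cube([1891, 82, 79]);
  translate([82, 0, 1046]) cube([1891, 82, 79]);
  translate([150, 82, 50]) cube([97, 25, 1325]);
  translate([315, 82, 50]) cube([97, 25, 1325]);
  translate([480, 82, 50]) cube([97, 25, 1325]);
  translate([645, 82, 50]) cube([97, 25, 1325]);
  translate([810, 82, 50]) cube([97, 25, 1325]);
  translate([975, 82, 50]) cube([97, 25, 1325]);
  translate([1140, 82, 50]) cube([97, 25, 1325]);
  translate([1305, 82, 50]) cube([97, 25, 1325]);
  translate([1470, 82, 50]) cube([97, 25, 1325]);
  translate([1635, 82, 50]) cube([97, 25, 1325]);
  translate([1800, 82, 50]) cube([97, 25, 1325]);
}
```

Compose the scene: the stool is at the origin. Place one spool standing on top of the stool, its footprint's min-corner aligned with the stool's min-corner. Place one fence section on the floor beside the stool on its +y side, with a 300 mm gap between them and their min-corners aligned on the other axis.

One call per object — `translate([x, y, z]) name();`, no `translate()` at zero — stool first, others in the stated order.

stool();
translate([0, 0, 393]) spool();
translate([0, 644, 0]) fence_section();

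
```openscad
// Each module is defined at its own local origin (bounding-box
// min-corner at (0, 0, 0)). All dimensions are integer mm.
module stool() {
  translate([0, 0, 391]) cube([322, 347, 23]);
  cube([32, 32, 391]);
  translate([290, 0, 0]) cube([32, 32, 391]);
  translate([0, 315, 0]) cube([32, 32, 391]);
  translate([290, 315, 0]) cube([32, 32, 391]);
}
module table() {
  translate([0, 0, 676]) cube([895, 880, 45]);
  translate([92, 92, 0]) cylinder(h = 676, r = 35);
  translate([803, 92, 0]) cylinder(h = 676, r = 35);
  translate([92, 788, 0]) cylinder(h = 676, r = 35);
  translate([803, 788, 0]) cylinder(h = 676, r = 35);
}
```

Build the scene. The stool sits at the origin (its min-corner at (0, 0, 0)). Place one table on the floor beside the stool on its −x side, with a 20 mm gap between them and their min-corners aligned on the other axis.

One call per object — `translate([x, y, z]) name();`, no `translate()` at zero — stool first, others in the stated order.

stool();
translate([-915, 0, 0]) table();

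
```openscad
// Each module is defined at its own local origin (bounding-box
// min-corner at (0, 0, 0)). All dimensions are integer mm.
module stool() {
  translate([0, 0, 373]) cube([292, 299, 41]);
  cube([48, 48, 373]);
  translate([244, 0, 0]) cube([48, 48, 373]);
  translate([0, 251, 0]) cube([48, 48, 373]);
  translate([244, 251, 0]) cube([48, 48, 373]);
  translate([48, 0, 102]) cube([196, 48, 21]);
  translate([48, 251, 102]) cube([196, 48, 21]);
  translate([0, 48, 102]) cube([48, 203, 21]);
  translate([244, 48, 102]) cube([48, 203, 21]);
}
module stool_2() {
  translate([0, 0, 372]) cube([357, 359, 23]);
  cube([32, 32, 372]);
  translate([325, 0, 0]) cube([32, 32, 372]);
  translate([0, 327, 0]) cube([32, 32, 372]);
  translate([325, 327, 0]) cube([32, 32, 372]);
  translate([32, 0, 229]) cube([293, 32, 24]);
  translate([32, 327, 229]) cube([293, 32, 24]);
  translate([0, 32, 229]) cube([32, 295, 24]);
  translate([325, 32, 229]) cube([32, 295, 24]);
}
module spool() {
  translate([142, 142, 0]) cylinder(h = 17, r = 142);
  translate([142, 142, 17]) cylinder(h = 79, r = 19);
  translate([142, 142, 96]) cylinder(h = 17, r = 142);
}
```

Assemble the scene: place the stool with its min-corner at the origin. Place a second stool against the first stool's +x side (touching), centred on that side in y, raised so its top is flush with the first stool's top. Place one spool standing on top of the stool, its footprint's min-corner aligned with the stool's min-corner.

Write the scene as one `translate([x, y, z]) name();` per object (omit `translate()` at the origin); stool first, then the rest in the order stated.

stool();
translate([292, -30, 19]) stool_2();
translate([0, 0, 414]) spool();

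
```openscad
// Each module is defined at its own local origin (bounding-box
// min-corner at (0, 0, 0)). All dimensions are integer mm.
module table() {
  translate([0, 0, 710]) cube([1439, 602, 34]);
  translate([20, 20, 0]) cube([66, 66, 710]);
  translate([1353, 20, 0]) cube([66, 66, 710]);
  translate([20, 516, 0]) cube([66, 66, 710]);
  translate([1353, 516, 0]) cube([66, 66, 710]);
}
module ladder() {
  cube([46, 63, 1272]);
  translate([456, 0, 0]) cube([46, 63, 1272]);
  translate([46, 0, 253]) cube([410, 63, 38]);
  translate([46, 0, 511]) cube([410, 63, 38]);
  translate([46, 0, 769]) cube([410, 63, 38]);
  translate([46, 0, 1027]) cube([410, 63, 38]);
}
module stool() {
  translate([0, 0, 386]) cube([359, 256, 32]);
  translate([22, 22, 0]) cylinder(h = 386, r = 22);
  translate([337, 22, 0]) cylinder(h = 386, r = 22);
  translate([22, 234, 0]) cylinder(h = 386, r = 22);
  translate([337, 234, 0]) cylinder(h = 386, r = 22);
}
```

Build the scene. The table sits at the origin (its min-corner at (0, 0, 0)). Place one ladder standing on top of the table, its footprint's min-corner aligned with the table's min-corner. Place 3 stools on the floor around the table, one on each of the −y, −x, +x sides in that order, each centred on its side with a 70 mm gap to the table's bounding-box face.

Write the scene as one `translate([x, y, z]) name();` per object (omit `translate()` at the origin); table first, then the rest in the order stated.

table();
translate([0, 0, 744]) ladder();
translate([540, -326, 0]) stool();
translate([-429, 173, 0]) stool();
translate([1509, 173, 0]) stool();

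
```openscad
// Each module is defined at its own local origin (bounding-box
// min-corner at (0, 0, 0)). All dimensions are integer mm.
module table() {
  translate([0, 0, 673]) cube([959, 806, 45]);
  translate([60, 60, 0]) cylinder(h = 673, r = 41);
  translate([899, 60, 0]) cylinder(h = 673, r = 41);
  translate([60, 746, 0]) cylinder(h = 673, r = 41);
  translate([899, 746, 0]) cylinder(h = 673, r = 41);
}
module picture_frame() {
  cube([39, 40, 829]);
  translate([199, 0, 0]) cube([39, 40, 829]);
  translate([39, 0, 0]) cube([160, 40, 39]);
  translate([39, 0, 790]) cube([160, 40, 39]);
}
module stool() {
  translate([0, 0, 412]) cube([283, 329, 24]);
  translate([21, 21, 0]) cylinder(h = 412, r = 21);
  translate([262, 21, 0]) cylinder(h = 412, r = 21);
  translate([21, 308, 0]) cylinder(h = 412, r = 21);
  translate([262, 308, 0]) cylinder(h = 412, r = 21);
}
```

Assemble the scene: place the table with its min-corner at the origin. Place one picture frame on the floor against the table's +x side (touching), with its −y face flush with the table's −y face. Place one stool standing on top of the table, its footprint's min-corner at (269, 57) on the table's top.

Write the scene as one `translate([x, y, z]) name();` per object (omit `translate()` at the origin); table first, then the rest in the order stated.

table();
translate([959, 0, 0]) picture_frame();
translate([269, 57, 718]) stool();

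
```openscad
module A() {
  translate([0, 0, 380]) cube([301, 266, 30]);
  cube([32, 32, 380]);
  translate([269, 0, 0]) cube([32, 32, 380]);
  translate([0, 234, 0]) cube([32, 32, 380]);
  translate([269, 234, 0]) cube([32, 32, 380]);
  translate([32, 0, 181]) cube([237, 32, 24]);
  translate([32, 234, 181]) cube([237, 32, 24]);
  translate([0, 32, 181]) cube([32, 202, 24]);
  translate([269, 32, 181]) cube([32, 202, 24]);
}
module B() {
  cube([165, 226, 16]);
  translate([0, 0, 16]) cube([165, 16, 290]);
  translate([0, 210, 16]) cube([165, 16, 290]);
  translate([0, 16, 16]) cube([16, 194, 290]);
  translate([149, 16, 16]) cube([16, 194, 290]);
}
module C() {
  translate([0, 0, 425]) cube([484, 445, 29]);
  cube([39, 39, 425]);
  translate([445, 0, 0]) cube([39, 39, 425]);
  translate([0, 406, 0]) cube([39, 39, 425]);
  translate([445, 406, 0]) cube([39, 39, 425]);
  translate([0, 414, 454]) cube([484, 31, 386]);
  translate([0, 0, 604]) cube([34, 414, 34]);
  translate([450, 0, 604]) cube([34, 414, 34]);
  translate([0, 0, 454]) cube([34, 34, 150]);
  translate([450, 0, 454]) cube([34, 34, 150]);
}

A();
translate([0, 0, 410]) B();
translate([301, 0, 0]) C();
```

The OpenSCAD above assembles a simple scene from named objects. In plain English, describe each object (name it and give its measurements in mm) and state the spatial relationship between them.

A is a four-legged stool. The seat is 301×266 mm, 30 mm thick, top at z = 410 mm. It stands on four square legs, each 32×32 mm in cross-section, from z = 0 to the seat underside, each flush with a corner of the seat. Four stretchers, 32 mm wide and 24 mm tall, connect adjacent legs with their undersides at z = 181 mm, each running between the inner faces of the legs it joins and aligned with the legs' outer faces on the other axis.

B is an open storage box with external size 165×226×306 mm and wall thickness 16 mm (the base is also 16 mm thick). The base covers the whole footprint; the four walls stand on the base, with the y-facing walls full-width and the x-facing walls fitting between their inner faces.

C is a chair: 484×445 mm seat, 29 mm thick, top at z = 454 mm, on four 39 mm square corner legs flush with the seat edges. A 31 mm thick backrest slab spans the full seat width, extending 386 mm above the seat top, its back face flush with the seat's +y edge. Two armrests of 34×34 mm section run along each side from the seat's front edge to the front of the backrest, top faces 184 mm above the seat top and outer faces flush with the seat's x-edges; a 34×34 mm post under the front of each armrest stands on the seat at the front corner.

The open box is on top of the stool. The chair is against the stool's +x side, with their −y faces flush.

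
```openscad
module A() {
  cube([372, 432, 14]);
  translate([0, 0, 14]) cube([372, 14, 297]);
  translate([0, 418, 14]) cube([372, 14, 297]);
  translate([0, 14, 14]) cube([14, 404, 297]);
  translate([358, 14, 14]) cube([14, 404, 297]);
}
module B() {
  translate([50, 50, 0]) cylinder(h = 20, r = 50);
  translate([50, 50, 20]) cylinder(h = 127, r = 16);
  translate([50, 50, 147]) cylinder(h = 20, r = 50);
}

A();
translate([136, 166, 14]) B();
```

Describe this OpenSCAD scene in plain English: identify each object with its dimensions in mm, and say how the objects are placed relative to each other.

A is an open-topped rectangular box: outside dimensions 372×432×311 mm, with a uniform wall and base thickness of 14 mm. The base is a full 372×432 slab on the floor; four walls sit on top of the base. The front and back walls (the −y and +y sides) span the full width; the two side walls fit between them.

B is a spool: two coaxial disc flanges of radius 50 mm and thickness 20 mm, joined by a core cylinder of radius 16 mm and height 127 mm. The lower flange rests on z = 0 and the three cylinders share a vertical axis.

The spool sits inside the open box, centred.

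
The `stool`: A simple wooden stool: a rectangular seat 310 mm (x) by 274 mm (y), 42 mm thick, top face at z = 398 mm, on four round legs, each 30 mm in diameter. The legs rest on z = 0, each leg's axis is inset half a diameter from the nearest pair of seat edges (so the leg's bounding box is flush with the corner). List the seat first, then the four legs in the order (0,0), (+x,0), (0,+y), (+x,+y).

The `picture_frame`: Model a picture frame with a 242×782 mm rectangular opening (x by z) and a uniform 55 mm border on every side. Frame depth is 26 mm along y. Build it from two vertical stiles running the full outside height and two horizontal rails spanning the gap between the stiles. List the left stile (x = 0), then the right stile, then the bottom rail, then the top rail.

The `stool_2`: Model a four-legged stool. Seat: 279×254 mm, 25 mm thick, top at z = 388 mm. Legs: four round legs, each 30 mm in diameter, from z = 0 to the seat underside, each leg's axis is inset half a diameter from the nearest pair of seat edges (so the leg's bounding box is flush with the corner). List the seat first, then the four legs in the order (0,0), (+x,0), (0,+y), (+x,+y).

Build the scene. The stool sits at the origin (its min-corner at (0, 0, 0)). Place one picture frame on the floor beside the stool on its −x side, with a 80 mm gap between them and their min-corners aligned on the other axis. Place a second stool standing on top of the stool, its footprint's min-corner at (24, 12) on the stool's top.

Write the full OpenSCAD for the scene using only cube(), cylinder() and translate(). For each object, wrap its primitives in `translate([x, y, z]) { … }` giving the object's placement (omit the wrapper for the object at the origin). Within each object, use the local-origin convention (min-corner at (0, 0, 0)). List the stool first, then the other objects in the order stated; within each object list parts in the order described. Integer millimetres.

translate([0, 0, 356]) cube([310, 274, 42]);
translate([15, 15, 0]) cylinder(h = 356, r = 15);
translate([295, 15, 0]) cylinder(h = 356, r = 15);
translate([15, 259, 0]) cylinder(h = 356, r = 15);
translate([295, 259, 0]) cylinder(h = 356, r = 15);
translate([-432, 0, 0]) {
  cube([55, 26, 892]);
  translate([297, 0, 0]) cube([55, 26, 892]);
  translate([55, 0, 0]) cube([242, 26, 55]);
  translate([55, 0, 837]) cube([242, 26, 55]);
}
translate([24, 12, 398]) {
  translate([0, 0, 363]) cube([279, 254, 25]);
  translate([15, 15, 0]) cylinder(h = 363, r = 15);
  translate([264, 15, 0]) cylinder(h = 363, r = 15);
  translate([15, 239, 0]) cylinder(h = 363, r = 15);
  translate([264, 239, 0]) cylinder(h = 363, r = 15);
}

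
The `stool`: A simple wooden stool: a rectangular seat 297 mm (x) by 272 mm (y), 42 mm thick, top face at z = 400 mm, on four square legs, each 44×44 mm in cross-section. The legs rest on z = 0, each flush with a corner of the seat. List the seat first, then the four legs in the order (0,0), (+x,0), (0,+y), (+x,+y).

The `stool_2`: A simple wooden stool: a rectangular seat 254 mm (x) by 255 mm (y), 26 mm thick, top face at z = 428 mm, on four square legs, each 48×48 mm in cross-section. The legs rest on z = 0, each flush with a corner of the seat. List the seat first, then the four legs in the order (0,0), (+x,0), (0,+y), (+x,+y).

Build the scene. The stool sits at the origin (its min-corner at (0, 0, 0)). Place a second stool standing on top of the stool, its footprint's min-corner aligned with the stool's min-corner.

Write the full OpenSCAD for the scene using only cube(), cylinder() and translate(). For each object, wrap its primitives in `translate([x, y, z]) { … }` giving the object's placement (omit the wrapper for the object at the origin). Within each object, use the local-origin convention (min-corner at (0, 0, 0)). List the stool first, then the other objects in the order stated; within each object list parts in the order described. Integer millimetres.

translate([0, 0, 358]) cube([297, 272, 42]);
cube([44, 44, 358]);
translate([253, 0, 0]) cube([44, 44, 358]);
translate([0, 228, 0]) cube([44, 44, 358]);
translate([253, 228, 0]) cube([44, 44, 358]);
translate([0, 0, 400]) {
  translate([0, 0, 402]) cube([254, 255, 26]);
  cube([48, 48, 402]);
  translate([206, 0, 0]) cube([48, 48, 402]);
  translate([0, 207, 0]) cube([48, 48, 402]);
  translate([206, 207, 0]) cube([48, 48, 402]);
}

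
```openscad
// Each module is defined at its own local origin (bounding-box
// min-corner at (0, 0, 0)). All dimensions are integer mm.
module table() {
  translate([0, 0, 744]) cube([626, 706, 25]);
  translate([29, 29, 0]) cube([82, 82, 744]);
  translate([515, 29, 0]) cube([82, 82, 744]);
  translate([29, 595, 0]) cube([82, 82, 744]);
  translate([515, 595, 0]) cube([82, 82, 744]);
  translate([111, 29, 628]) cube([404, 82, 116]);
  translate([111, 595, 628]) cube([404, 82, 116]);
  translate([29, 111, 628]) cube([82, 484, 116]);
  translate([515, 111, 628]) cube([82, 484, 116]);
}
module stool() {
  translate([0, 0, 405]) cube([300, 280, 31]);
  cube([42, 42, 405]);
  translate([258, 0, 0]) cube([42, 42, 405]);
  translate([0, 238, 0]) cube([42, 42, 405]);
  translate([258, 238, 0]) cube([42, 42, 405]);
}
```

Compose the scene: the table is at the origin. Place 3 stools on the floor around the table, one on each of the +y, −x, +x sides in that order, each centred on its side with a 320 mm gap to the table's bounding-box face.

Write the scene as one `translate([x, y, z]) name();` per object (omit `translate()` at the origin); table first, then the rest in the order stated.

table();
translate([163, 1026, 0]) stool();
translate([-620, 213, 0]) stool();
translate([946, 213, 0]) stool();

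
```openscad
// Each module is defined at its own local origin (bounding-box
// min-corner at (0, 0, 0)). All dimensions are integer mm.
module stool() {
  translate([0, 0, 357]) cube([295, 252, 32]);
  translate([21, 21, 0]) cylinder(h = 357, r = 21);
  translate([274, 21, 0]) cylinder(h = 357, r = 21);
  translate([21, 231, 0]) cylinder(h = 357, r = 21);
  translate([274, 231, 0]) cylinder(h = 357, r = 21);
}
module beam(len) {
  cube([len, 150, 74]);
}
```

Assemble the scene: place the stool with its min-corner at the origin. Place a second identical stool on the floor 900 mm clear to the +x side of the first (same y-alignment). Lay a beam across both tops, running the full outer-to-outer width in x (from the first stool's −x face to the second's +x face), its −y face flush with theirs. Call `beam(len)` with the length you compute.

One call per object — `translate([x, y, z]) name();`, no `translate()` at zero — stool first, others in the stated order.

stool();
translate([1195, 0, 0]) stool();
translate([0, 0, 389]) beam(1490);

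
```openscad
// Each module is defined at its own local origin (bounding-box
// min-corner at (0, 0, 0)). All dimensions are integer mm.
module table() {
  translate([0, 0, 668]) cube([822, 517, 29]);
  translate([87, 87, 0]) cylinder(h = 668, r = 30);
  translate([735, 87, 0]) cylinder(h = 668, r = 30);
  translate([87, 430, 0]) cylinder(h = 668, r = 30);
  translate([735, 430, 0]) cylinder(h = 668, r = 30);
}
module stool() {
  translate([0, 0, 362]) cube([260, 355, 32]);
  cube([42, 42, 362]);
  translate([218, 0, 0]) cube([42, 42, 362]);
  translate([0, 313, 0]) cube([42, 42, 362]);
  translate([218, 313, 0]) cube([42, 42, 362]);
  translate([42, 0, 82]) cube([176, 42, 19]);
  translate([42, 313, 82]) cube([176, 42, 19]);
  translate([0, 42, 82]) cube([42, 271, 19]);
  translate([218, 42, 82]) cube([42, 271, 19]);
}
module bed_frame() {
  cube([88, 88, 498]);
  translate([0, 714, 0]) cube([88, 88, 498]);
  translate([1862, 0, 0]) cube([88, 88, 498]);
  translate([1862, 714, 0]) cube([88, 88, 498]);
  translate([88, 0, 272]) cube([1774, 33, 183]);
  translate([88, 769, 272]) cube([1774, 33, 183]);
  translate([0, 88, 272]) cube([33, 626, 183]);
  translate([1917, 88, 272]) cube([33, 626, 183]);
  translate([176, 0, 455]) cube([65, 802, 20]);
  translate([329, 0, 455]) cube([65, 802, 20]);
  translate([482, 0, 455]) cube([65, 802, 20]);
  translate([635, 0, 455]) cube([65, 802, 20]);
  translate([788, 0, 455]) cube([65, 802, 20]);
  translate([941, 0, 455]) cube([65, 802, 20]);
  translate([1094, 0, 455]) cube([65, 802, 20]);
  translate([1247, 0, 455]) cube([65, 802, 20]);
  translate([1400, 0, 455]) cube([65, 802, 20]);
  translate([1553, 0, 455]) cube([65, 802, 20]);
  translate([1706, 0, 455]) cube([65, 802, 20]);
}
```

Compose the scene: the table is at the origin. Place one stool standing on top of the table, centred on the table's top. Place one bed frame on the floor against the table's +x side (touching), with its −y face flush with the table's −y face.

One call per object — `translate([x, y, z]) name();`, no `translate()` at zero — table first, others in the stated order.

table();
translate([281, 81, 697]) stool();
translate([822, 0, 0]) bed_frame();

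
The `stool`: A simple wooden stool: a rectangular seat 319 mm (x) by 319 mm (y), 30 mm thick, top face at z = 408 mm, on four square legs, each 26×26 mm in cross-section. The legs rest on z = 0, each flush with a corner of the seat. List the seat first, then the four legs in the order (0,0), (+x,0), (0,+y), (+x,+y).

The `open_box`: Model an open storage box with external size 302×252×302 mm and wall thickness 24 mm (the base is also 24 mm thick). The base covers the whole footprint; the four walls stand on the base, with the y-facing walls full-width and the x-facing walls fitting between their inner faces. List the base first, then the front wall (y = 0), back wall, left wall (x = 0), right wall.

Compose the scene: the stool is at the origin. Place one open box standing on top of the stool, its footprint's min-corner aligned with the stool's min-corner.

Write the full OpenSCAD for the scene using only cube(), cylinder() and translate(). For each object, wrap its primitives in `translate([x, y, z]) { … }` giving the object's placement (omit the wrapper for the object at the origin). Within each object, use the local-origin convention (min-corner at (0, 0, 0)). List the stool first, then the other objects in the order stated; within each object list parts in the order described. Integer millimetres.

translate([0, 0, 378]) cube([319, 319, 30]);
cube([26, 26, 378]);
translate([293, 0, 0]) cube([26, 26, 378]);
translate([0, 293, 0]) cube([26, 26, 378]);
translate([293, 293, 0]) cube([26, 26, 378]);
translate([0, 0, 408]) {
  cube([302, 252, 24]);
  translate([0, 0, 24]) cube([302, 24, 278]);
  translate([0, 228, 24]) cube([302, 24, 278]);
  translate([0, 24, 24]) cube([24, 204, 278]);
  translate([278, 24, 24]) cube([24, 204, 278]);
}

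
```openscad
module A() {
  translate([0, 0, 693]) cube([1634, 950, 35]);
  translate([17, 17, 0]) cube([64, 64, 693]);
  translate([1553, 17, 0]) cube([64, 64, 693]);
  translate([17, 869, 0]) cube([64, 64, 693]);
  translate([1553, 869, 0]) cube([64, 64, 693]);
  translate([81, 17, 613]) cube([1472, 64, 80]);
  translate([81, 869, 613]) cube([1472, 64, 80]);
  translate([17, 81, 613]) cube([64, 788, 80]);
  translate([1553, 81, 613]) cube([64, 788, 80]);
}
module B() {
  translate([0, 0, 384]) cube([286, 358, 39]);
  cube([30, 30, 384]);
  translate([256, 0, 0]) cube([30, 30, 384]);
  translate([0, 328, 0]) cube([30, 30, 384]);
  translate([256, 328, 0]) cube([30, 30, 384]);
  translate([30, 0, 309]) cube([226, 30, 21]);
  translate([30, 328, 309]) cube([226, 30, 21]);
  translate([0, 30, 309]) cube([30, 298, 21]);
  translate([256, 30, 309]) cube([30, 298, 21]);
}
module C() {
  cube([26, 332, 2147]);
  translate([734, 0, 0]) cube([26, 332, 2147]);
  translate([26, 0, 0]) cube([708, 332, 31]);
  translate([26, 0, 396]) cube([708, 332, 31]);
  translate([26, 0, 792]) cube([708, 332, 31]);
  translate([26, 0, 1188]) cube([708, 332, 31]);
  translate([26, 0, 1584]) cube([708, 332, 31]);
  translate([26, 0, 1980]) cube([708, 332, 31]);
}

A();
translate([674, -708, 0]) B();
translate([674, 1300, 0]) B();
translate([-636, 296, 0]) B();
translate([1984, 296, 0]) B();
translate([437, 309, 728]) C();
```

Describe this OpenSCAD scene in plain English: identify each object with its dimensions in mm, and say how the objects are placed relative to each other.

A is a rectangular dining table. The top is 1634×950×35 mm with its upper surface at z = 728 mm. It stands on four 64×64 mm square legs, each inset 17 mm from the nearest pair of top edges, running from the floor to the underside of the top. Four apron rails, 64 mm thick and 80 mm tall, run between adjacent legs with their top edges flush with the underside of the top and their outer faces flush with the legs' outer faces.

B is a four-legged stool. The seat is 286×358 mm, 39 mm thick, top at z = 423 mm. It stands on four square legs, each 30×30 mm in cross-section, from z = 0 to the seat underside, each flush with a corner of the seat. Four stretchers, 30 mm wide and 21 mm tall, connect adjacent legs with their undersides at z = 309 mm, each running between the inner faces of the legs it joins and aligned with the legs' outer faces on the other axis.

C is an open bookshelf. Two side panels, each 26 mm thick, 332 mm deep and 2147 mm tall, stand 760 mm apart (outside-to-outside). Between them sit 6 shelves, each 31 mm thick and 332 mm deep, spanning the full gap between the sides. The bottom shelf rests on the floor (its underside at z = 0) and the clear gap between one shelf's top and the next shelf's underside is 365 mm.

Four stools sit around the table at the −y, +y, −x, +x sides. The bookshelf is on top of the table, centred.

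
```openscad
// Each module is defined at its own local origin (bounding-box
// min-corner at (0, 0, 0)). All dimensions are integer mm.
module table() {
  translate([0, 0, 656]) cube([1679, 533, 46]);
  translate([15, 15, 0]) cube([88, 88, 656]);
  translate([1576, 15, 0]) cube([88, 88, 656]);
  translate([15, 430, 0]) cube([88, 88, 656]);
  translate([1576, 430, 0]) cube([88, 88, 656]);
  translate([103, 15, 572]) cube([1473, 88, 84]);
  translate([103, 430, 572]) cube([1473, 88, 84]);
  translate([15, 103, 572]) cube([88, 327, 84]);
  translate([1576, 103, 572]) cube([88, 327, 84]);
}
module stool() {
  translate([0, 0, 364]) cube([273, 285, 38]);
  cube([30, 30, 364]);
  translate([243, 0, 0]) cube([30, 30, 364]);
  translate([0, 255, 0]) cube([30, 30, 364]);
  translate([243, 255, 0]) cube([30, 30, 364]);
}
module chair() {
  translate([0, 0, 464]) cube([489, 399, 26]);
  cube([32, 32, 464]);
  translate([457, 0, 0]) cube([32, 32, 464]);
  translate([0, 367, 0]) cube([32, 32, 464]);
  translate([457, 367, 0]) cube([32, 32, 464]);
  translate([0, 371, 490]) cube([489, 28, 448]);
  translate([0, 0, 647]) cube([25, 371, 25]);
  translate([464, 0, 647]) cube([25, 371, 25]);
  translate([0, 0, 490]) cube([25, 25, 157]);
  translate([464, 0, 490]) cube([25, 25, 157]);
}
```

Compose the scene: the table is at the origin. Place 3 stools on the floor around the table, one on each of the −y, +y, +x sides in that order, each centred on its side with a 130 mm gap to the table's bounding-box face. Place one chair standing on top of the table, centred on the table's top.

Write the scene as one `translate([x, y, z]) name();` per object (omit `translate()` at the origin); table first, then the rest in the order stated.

table();
translate([703, -415, 0]) stool();
translate([703, 663, 0]) stool();
translate([1809, 124, 0]) stool();
translate([595, 67, 702]) chair();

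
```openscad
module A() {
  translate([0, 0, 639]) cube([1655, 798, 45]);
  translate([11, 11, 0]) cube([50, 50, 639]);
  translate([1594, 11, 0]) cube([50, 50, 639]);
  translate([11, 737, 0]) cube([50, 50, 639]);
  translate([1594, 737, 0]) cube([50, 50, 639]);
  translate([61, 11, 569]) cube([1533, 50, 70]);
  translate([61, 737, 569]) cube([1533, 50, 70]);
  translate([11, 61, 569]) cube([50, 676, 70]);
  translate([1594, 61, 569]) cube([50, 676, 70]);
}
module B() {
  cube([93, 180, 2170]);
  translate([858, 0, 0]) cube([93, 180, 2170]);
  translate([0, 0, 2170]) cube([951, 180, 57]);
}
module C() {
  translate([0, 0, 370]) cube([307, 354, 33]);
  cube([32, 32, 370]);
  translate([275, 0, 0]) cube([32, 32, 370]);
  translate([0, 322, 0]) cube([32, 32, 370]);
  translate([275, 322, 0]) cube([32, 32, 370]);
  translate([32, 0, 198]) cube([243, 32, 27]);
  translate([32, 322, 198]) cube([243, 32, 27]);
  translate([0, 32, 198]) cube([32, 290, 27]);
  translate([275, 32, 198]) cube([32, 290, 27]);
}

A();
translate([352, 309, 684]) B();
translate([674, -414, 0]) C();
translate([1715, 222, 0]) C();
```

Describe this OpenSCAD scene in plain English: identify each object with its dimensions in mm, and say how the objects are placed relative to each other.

A is a rectangular dining table. The top is 1655×798×45 mm with its upper surface at z = 684 mm. It stands on four 50×50 mm square legs, each inset 11 mm from the nearest pair of top edges, running from the floor to the underside of the top. Four apron rails, 50 mm thick and 70 mm tall, run between adjacent legs with their top edges flush with the underside of the top and their outer faces flush with the legs' outer faces.

B is a door frame. The clear opening is 765 mm wide and 2170 mm high. Two 93 mm wide jambs, 180 mm deep, stand either side of the opening from the floor to the top of the opening. A 57 mm thick head sits across the top of both jambs, spanning the full outside width of the frame.

C is a four-legged stool. The seat is a 307×354×33 mm slab whose top surface is at z = 403 mm; four square legs, each 32×32 mm in cross-section, run from the floor (z = 0) to the underside of the seat, each flush with a corner of the seat. Four stretchers, 32 mm wide and 27 mm tall, connect adjacent legs with their undersides at z = 198 mm, each running between the inner faces of the legs it joins and aligned with the legs' outer faces on the other axis.

The door frame is on top of the table, centred. Two stools sit around the table at the −y, +x sides.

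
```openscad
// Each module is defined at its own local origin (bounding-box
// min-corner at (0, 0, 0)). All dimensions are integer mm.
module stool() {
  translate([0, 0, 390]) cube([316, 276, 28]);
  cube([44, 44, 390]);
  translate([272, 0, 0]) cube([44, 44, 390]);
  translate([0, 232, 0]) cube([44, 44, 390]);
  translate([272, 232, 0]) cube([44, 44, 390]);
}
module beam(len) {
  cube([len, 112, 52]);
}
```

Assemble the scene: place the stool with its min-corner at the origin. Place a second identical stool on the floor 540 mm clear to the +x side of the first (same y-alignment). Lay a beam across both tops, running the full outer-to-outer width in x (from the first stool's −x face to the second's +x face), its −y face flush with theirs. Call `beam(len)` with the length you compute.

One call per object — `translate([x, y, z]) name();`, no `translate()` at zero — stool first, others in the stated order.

stool();
translate([856, 0, 0]) stool();
translate([0, 0, 418]) beam(1172);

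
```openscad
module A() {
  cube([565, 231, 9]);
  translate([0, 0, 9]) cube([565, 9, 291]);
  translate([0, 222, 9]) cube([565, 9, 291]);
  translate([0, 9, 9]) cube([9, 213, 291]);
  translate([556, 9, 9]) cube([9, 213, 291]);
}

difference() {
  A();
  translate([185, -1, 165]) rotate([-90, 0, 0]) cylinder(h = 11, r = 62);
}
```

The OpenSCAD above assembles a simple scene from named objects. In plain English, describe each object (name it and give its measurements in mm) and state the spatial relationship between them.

A is an open storage box with external size 565×231×300 mm and wall thickness 9 mm (the base is also 9 mm thick). The base covers the whole footprint; the four walls stand on the base, with the y-facing walls full-width and the x-facing walls fitting between their inner faces.

The open box has a circular hole of radius 62 mm through its front wall, centred at (x = 185, z = 165).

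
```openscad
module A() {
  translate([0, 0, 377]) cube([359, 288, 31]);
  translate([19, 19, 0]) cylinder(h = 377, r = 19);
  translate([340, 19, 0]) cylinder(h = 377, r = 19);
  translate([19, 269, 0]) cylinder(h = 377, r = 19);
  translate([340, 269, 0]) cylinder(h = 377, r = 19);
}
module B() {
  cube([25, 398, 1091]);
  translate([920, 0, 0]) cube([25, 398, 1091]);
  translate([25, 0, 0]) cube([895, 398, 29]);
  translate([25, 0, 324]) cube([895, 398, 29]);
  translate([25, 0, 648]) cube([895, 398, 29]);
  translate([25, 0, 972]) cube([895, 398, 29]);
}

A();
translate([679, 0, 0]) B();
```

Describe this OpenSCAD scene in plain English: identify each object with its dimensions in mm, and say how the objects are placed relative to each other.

A is a four-legged stool. The seat is a 359×288×31 mm slab whose top surface is at z = 408 mm; four round legs, each 38 mm in diameter, run from the floor (z = 0) to the underside of the seat, each leg's axis is inset half a diameter from the nearest pair of seat edges (so the leg's bounding box is flush with the corner).

B is a bookshelf 945 mm wide overall, 398 mm deep and 1091 mm tall. The two sides are 25 mm thick vertical panels. 4 horizontal shelves of 29 mm thickness span between the inner faces of the sides; the lowest shelf sits on the floor and shelves are stacked with a clear vertical gap of 295 mm between each pair.

The bookshelf is on the floor beside the stool on its +x side.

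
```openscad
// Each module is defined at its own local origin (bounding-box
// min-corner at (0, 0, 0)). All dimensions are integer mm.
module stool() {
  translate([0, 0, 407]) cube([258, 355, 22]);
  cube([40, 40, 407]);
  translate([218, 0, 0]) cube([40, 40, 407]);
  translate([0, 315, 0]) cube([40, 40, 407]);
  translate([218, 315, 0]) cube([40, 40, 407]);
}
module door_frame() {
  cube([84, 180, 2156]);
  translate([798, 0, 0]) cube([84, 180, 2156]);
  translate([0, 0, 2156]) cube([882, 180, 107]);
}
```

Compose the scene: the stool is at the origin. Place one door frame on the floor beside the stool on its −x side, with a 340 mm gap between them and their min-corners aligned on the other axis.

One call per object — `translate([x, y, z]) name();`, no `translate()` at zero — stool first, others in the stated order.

stool();
translate([-1222, 0, 0]) door_frame();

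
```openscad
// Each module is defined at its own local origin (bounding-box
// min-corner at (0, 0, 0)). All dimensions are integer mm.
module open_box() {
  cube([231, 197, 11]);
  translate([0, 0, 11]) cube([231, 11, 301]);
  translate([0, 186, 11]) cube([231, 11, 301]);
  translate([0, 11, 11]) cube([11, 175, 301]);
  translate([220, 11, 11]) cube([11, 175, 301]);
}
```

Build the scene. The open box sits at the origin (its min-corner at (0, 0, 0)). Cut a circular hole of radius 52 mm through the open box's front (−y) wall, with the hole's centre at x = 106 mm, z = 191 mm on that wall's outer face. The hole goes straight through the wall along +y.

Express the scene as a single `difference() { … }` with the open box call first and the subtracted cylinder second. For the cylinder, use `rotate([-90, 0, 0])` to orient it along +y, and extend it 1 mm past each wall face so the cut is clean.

difference() {
  open_box();
  translate([106, -1, 191]) rotate([-90, 0, 0]) cylinder(h = 13, r = 52);
}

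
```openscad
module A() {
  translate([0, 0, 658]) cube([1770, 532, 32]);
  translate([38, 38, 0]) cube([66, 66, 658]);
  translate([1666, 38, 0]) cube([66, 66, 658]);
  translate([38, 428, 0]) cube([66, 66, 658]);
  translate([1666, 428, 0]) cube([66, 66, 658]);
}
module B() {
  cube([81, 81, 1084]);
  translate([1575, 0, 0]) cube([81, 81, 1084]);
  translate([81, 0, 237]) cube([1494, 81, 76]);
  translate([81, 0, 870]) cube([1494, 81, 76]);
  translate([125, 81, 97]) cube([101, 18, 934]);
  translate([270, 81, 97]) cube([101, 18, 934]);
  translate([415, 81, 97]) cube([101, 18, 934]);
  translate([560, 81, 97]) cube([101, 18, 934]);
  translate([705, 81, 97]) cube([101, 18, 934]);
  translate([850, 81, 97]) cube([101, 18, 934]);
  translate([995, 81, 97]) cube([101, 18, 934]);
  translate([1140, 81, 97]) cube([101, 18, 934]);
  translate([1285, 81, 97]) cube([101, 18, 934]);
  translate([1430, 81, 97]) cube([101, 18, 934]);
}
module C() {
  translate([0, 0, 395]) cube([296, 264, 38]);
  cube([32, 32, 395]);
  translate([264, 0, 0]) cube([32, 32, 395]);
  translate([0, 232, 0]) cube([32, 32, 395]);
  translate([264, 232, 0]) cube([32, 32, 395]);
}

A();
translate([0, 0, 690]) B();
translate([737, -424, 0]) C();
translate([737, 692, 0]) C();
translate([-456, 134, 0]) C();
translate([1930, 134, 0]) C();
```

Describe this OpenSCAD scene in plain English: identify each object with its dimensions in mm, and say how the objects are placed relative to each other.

A is a table: top 1770 mm (x) × 532 mm (y), 32 mm thick, upper face at z = 690 mm, on four 66×66 mm square legs, each inset 38 mm from the nearest pair of top edges, running from z = 0 to the bottom of the top.

B is a fence section. Two 81×81 mm posts, 1084 mm tall, stand on the floor with a clear span of 1494 mm between their inner faces. Two horizontal rails of 81×76 mm section span the gap between the posts with their undersides at z = 237 mm and z = 870 mm, flush with the posts' −y face. 10 pickets, each 101 mm wide, 18 mm thick and 934 mm tall, are fixed to the +y face of the rails with their bottoms at z = 97 mm, evenly spaced across the span with equal gaps (rounded down to the nearest mm) at the −x end and between each pair — any rounding remainder accumulates at the +x end.

C is a simple wooden stool: a rectangular seat 296 mm (x) by 264 mm (y), 38 mm thick, top face at z = 433 mm, on four square legs, each 32×32 mm in cross-section. The legs rest on z = 0, each flush with a corner of the seat.

The fence section is on top of the table. Four stools sit around the table at the −y, +y, −x, +x sides.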